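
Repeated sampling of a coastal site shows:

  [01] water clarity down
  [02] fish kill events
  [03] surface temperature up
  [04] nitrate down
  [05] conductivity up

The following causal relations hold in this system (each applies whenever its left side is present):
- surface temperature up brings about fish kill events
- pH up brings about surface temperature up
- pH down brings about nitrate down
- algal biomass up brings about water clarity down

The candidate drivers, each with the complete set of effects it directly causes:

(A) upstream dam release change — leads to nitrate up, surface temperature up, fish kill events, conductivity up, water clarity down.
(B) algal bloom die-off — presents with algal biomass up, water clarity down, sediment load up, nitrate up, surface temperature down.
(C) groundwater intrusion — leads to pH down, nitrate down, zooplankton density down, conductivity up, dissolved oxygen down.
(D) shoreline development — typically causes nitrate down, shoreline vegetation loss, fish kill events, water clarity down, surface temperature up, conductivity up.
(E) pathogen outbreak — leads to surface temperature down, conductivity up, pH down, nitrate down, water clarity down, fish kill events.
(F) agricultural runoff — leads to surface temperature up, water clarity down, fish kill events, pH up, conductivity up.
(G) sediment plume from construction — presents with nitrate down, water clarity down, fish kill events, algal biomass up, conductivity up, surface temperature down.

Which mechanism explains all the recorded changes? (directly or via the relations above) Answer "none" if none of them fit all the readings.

D

Checking each candidate against the observations:
(A) upstream dam release change — fails on nitrate down (predicts nitrate up, not nitrate down)
(B) algal bloom die-off — fails on fish kill events, surface temperature up, nitrate down, conductivity up (predicts surface temperature down, not surface temperature up; predicts nitrate up, not nitrate down)
(C) groundwater intrusion — water clarity down NO; fish kill events NO; surface temperature up NO; nitrate down yes; conductivity up yes
(D) shoreline development — water clarity down yes; fish kill events yes; surface temperature up yes; nitrate down yes; conductivity up yes
(E) pathogen outbreak — water clarity down yes; fish kill events yes; surface temperature up NO; nitrate down yes; conductivity up yes
(F) agricultural runoff — does not account for nitrate down
(G) sediment plume from construction — water clarity down yes; fish kill events yes; surface temperature up NO; nitrate down yes; conductivity up yes
Only (D) is consistent with every observation.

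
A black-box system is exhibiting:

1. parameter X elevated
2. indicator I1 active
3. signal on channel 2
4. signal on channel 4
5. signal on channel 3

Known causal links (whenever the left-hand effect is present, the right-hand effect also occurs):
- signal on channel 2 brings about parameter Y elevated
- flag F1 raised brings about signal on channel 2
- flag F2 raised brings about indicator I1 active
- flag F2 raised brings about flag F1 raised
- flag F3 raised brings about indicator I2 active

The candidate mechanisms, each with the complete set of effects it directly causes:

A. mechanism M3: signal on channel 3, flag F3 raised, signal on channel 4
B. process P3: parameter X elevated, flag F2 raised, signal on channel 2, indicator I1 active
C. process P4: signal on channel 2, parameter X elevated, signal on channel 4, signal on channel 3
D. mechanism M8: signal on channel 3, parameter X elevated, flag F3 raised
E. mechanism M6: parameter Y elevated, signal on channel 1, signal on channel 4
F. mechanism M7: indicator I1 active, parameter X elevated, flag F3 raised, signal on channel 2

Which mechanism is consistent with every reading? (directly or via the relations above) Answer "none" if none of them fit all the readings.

Checking each candidate against the observations:
(A) mechanism M3 — does not account for parameter X elevated, indicator I1 active, signal on channel 2
(B) process P3 — does not account for signal on channel 4, signal on channel 3
(C) process P4 — does not account for indicator I1 active
(D) mechanism M8 — parameter X elevated match; indicator I1 active miss; signal on channel 2 miss; signal on channel 4 miss; signal on channel 3 match
(E) mechanism M6 — parameter X elevated miss; indicator I1 active miss; signal on channel 2 miss; signal on channel 4 match; signal on channel 3 miss
(F) mechanism M7 — parameter X elevated match; indicator I1 active match; signal on channel 2 match; signal on channel 4 miss; signal on channel 3 miss
None of the listed candidates fits everything.

none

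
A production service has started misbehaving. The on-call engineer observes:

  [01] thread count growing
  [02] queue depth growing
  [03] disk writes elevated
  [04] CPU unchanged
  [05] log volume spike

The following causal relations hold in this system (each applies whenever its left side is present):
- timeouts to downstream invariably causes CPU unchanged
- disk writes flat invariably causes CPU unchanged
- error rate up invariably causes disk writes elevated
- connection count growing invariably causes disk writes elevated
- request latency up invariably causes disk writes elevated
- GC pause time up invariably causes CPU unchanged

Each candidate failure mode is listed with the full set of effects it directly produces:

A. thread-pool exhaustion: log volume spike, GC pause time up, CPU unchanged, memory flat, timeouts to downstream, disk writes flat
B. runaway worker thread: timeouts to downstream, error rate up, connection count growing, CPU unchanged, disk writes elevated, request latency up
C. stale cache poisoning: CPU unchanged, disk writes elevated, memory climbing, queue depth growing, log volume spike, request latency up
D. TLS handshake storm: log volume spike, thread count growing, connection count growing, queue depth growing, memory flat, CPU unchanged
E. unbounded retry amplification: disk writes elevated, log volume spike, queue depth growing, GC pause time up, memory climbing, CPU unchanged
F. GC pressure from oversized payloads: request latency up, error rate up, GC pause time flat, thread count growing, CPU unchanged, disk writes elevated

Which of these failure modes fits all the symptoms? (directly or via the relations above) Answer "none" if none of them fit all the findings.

D

Per-candidate check:
(A) thread-pool exhaustion — fails on thread count growing, queue depth growing, disk writes elevated (predicts disk writes flat, not disk writes elevated)
(B) runaway worker thread — thread count growing miss; queue depth growing miss; disk writes elevated match; CPU unchanged match; log volume spike miss
(C) stale cache poisoning — does not account for thread count growing
(D) TLS handshake storm — accounts for every observation (disk writes elevated through connection count growing → disk writes elevated)
(E) unbounded retry amplification — thread count growing miss; queue depth growing match; disk writes elevated match; CPU unchanged match; log volume spike match
(F) GC pressure from oversized payloads — does not account for queue depth growing, log volume spike
(D) is the only candidate with no mismatches.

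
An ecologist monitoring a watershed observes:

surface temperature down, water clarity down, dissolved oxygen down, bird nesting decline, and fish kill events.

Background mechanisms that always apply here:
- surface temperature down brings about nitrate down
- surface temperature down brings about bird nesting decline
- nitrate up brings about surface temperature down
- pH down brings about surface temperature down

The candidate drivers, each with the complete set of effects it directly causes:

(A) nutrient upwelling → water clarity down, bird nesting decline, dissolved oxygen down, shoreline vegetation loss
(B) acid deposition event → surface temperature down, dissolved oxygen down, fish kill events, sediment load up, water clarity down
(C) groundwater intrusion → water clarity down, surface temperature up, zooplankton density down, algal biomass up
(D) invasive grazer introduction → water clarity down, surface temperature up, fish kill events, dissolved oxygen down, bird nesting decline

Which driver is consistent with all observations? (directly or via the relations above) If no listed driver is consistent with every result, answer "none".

Testing each hypothesis:
(A) nutrient upwelling — surface temperature down NO; water clarity down yes; dissolved oxygen down yes; bird nesting decline yes; fish kill events NO
(B) acid deposition event — surface temperature down yes; water clarity down yes; dissolved oxygen down yes; bird nesting decline yes (via surface temperature down → bird nesting decline); fish kill events yes
(C) groundwater intrusion — surface temperature down NO; water clarity down yes; dissolved oxygen down NO; bird nesting decline NO; fish kill events NO
(D) invasive grazer introduction — fails on surface temperature down (predicts surface temperature up, not surface temperature down)
Only (B) is consistent with every observation.

B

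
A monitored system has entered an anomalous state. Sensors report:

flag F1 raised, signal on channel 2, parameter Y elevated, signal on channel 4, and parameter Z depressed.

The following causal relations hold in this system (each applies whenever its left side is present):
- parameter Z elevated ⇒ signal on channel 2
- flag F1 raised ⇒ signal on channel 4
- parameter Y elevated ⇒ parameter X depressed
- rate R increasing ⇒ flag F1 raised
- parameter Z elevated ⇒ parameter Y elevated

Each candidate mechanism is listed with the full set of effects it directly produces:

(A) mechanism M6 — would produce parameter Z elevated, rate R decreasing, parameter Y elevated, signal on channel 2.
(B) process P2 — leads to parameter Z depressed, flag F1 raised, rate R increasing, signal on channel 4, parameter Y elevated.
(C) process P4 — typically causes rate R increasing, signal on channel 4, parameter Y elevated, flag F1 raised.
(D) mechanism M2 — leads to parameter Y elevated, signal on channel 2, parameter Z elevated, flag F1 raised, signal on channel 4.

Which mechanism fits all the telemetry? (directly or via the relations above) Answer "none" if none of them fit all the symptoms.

none

For each candidate, compare predicted effects to what was observed:
(A) mechanism M6 — flag F1 raised -; signal on channel 2 +; parameter Y elevated +; signal on channel 4 -; parameter Z depressed -
(B) process P2 — does not account for signal on channel 2
(C) process P4 — does not account for signal on channel 2, parameter Z depressed
(D) mechanism M2 — flag F1 raised +; signal on channel 2 +; parameter Y elevated +; signal on channel 4 +; parameter Z depressed -
None of the listed candidates fits everything.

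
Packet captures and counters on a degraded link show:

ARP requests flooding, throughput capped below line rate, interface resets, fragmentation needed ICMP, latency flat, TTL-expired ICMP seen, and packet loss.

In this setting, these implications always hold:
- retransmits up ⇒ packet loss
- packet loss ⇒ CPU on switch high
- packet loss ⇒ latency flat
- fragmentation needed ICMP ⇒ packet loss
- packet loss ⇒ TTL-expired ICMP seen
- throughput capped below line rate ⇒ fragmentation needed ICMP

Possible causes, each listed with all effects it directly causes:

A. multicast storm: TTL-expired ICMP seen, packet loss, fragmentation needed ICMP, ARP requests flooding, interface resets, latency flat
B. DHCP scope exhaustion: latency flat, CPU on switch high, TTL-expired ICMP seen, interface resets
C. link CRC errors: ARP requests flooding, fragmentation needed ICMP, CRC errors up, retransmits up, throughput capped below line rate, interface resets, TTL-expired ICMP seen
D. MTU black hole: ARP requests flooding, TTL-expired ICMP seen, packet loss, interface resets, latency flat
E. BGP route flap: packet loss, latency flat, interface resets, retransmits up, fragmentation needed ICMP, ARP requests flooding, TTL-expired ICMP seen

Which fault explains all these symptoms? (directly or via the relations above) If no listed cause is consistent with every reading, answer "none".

Testing each hypothesis:
(A) multicast storm — ARP requests flooding match; throughput capped below line rate miss; interface resets match; fragmentation needed ICMP match; latency flat match; TTL-expired ICMP seen match; packet loss match
(B) DHCP scope exhaustion — ARP requests flooding miss; throughput capped below line rate miss; interface resets match; fragmentation needed ICMP miss; latency flat match; TTL-expired ICMP seen match; packet loss miss
(C) link CRC errors — ARP requests flooding match; throughput capped below line rate match; interface resets match; fragmentation needed ICMP match; latency flat match (via fragmentation needed ICMP → packet loss → latency flat); TTL-expired ICMP seen match; packet loss match (via fragmentation needed ICMP → packet loss)
(D) MTU black hole — does not account for throughput capped below line rate, fragmentation needed ICMP
(E) BGP route flap — ARP requests flooding match; throughput capped below line rate miss; interface resets match; fragmentation needed ICMP match; latency flat match; TTL-expired ICMP seen match; packet loss match
(C) is the only candidate with no mismatches.

C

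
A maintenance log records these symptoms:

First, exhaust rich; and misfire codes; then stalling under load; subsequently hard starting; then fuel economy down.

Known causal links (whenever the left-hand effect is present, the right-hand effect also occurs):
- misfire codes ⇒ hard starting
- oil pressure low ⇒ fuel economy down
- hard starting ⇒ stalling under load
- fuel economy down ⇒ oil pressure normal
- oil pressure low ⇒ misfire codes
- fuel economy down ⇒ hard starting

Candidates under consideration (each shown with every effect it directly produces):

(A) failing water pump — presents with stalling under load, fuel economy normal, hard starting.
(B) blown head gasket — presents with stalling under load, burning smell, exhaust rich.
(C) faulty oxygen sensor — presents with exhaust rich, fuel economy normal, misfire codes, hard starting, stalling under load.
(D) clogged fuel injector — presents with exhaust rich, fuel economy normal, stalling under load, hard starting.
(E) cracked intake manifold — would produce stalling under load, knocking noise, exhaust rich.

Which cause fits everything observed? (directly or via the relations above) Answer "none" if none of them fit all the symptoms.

Checking each candidate against the observations:
(A) failing water pump — fails on exhaust rich, misfire codes, fuel economy down (predicts fuel economy normal, not fuel economy down)
(B) blown head gasket — exhaust rich +; misfire codes -; stalling under load +; hard starting -; fuel economy down -
(C) faulty oxygen sensor — exhaust rich +; misfire codes +; stalling under load +; hard starting +; fuel economy down -
(D) clogged fuel injector — exhaust rich +; misfire codes -; stalling under load +; hard starting +; fuel economy down -
(E) cracked intake manifold — does not account for misfire codes, hard starting, fuel economy down
Every candidate fails on at least one observation.

none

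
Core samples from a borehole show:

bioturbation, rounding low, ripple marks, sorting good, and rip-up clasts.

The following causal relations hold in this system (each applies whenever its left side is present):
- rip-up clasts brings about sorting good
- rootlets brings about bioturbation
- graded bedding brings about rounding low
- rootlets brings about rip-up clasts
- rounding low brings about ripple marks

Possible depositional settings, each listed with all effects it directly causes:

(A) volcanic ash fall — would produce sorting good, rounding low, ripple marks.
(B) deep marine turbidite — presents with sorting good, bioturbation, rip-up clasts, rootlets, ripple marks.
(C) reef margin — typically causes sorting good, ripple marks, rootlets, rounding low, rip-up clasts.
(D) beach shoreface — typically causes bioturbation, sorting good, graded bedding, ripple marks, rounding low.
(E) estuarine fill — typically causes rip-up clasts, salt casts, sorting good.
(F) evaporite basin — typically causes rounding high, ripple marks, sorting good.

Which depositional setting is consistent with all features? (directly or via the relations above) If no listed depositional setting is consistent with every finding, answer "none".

C

Checking each candidate against the observations:
(A) volcanic ash fall — bioturbation NO; rounding low yes; ripple marks yes; sorting good yes; rip-up clasts NO
(B) deep marine turbidite — does not account for rounding low
(C) reef margin — bioturbation yes (through rootlets → bioturbation); rounding low yes; ripple marks yes; sorting good yes; rip-up clasts yes
(D) beach shoreface — does not account for rip-up clasts
(E) estuarine fill — does not account for bioturbation, rounding low, ripple marks
(F) evaporite basin — fails on bioturbation, rounding low, rip-up clasts (predicts rounding high, not rounding low)
(C) alone accounts for all the evidence.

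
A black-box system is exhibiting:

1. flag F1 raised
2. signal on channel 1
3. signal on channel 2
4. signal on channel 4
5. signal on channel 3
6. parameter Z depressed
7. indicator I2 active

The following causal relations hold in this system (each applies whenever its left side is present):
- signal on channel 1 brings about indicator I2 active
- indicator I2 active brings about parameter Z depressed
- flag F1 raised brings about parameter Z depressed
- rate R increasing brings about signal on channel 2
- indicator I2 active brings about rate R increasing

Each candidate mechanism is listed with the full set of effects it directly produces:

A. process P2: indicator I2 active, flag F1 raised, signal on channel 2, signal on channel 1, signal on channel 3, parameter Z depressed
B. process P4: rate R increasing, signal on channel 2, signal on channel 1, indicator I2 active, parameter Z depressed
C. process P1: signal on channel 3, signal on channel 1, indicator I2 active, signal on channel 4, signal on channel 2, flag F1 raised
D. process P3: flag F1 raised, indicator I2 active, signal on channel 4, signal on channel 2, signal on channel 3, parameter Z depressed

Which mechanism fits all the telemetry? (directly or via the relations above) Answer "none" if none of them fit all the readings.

C

For each candidate, compare predicted effects to what was observed:
(A) process P2 — does not account for signal on channel 4
(B) process P4 — does not account for flag F1 raised, signal on channel 4, signal on channel 3
(C) process P1 — flag F1 raised ✓; signal on channel 1 ✓; signal on channel 2 ✓; signal on channel 4 ✓; signal on channel 3 ✓; parameter Z depressed ✓ (through indicator I2 active → parameter Z depressed); indicator I2 active ✓
(D) process P3 — does not account for signal on channel 1
Only (C) is consistent with every observation.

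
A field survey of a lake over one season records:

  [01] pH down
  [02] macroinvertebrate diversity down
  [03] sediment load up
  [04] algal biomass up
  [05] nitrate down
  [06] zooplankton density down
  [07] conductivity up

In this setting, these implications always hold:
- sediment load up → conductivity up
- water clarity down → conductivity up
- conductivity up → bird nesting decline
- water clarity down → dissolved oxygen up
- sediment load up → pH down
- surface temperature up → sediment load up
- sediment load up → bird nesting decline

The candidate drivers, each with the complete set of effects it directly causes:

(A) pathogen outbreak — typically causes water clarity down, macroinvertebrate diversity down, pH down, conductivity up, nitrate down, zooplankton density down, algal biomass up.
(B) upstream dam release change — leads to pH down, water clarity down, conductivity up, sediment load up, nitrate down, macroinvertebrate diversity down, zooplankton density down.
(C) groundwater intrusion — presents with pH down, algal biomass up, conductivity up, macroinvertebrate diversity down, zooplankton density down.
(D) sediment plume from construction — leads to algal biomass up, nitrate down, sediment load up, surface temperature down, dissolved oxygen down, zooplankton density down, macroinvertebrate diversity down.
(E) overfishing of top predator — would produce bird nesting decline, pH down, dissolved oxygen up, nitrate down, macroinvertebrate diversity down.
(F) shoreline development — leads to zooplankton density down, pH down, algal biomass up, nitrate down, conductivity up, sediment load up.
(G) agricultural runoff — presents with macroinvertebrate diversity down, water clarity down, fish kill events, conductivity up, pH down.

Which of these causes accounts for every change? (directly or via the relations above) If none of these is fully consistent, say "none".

D

Testing each hypothesis:
(A) pathogen outbreak — does not account for sediment load up
(B) upstream dam release change — pH down +; macroinvertebrate diversity down +; sediment load up +; algal biomass up -; nitrate down +; zooplankton density down +; conductivity up +
(C) groundwater intrusion — pH down +; macroinvertebrate diversity down +; sediment load up -; algal biomass up +; nitrate down -; zooplankton density down +; conductivity up +
(D) sediment plume from construction — accounts for every observation (pH down by sediment load up → pH down)
(E) overfishing of top predator — does not account for sediment load up, algal biomass up, zooplankton density down, conductivity up
(F) shoreline development — pH down +; macroinvertebrate diversity down -; sediment load up +; algal biomass up +; nitrate down +; zooplankton density down +; conductivity up +
(G) agricultural runoff — pH down +; macroinvertebrate diversity down +; sediment load up -; algal biomass up -; nitrate down -; zooplankton density down -; conductivity up +
(D) alone accounts for all the evidence.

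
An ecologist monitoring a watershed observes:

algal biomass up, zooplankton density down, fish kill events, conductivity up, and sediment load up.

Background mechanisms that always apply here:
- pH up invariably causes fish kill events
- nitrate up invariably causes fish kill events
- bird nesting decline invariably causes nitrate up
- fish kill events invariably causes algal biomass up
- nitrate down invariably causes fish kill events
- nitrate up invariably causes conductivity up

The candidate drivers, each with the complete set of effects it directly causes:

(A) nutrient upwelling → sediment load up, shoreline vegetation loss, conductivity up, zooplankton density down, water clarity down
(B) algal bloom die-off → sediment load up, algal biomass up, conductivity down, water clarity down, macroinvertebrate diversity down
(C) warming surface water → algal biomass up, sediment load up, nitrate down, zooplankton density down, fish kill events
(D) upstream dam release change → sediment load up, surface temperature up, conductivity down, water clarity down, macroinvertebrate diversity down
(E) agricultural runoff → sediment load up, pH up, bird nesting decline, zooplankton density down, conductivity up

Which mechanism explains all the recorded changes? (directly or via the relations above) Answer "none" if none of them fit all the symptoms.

Checking each candidate against the observations:
(A) nutrient upwelling — algal biomass up miss; zooplankton density down match; fish kill events miss; conductivity up match; sediment load up match
(B) algal bloom die-off — algal biomass up match; zooplankton density down miss; fish kill events miss; conductivity up miss; sediment load up match
(C) warming surface water — does not account for conductivity up
(D) upstream dam release change — algal biomass up miss; zooplankton density down miss; fish kill events miss; conductivity up miss; sediment load up match
(E) agricultural runoff — algal biomass up match (via pH up → fish kill events → algal biomass up); zooplankton density down match; fish kill events match (via pH up → fish kill events); conductivity up match; sediment load up match
(E) alone accounts for all the evidence.

E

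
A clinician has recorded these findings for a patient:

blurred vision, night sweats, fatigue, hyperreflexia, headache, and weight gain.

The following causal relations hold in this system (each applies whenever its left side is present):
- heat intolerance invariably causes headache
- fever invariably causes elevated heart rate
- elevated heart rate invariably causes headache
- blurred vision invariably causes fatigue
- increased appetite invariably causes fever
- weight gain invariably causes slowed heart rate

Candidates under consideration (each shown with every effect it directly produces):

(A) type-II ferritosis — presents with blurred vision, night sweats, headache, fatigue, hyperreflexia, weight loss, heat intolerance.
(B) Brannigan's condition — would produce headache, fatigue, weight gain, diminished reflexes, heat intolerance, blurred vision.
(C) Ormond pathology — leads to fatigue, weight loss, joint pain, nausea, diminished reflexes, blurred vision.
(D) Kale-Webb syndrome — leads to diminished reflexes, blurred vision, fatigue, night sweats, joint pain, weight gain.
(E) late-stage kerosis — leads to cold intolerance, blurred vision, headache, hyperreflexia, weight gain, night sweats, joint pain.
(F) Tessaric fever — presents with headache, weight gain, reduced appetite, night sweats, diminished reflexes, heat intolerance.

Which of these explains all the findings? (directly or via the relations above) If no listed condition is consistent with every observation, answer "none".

E

Checking each candidate against the observations:
(A) type-II ferritosis — fails on weight gain (predicts weight loss, not weight gain)
(B) Brannigan's condition — blurred vision +; night sweats -; fatigue +; hyperreflexia -; headache +; weight gain +
(C) Ormond pathology — fails on night sweats, hyperreflexia, headache, weight gain (predicts diminished reflexes, not hyperreflexia; predicts weight loss, not weight gain)
(D) Kale-Webb syndrome — fails on hyperreflexia, headache (predicts diminished reflexes, not hyperreflexia)
(E) late-stage kerosis — accounts for every observation (fatigue by blurred vision → fatigue)
(F) Tessaric fever — blurred vision -; night sweats +; fatigue -; hyperreflexia -; headache +; weight gain +
(E) alone accounts for all the evidence.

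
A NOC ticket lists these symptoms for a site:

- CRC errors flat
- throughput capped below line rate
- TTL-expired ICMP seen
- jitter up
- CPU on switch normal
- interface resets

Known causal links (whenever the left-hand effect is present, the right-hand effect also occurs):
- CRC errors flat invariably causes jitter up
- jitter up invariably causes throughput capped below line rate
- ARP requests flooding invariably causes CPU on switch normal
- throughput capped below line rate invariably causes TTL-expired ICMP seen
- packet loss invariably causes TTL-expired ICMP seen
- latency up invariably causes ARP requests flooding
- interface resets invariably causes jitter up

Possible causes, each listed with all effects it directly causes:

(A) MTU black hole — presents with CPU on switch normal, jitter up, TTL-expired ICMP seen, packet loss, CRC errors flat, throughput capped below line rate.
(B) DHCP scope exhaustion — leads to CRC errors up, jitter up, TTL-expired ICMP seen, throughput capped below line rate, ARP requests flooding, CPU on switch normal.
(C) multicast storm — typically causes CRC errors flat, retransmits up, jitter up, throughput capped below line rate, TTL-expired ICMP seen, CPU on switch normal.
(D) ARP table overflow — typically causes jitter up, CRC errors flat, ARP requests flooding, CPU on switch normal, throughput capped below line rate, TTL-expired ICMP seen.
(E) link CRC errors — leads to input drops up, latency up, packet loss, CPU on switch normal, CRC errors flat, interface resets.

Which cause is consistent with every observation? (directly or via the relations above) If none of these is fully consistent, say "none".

E

Testing each hypothesis:
(A) MTU black hole — CRC errors flat +; throughput capped below line rate +; TTL-expired ICMP seen +; jitter up +; CPU on switch normal +; interface resets -
(B) DHCP scope exhaustion — CRC errors flat -; throughput capped below line rate +; TTL-expired ICMP seen +; jitter up +; CPU on switch normal +; interface resets -
(C) multicast storm — CRC errors flat +; throughput capped below line rate +; TTL-expired ICMP seen +; jitter up +; CPU on switch normal +; interface resets -
(D) ARP table overflow — CRC errors flat +; throughput capped below line rate +; TTL-expired ICMP seen +; jitter up +; CPU on switch normal +; interface resets -
(E) link CRC errors — CRC errors flat +; throughput capped below line rate + (through interface resets → jitter up → throughput capped below line rate); TTL-expired ICMP seen + (through packet loss → TTL-expired ICMP seen); jitter up + (through interface resets → jitter up); CPU on switch normal +; interface resets +
(E) alone accounts for all the evidence.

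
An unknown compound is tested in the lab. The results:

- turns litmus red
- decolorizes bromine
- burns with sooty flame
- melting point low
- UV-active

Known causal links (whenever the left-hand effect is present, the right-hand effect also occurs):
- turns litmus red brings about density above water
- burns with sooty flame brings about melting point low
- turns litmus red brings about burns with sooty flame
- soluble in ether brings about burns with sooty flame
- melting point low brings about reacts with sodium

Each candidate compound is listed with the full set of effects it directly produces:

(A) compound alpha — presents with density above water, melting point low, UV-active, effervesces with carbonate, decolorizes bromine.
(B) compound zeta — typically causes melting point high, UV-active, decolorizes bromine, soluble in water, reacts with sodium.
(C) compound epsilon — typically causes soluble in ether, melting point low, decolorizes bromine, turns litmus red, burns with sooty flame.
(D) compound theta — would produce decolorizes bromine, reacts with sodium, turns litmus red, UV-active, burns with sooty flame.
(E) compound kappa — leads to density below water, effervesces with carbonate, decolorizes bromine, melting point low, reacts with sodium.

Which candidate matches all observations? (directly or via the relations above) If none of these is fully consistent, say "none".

For each candidate, compare predicted effects to what was observed:
(A) compound alpha — turns litmus red miss; decolorizes bromine match; burns with sooty flame miss; melting point low match; UV-active match
(B) compound zeta — turns litmus red miss; decolorizes bromine match; burns with sooty flame miss; melting point low miss; UV-active match
(C) compound epsilon — does not account for UV-active
(D) compound theta — turns litmus red match; decolorizes bromine match; burns with sooty flame match; melting point low match (via burns with sooty flame → melting point low); UV-active match
(E) compound kappa — turns litmus red miss; decolorizes bromine match; burns with sooty flame miss; melting point low match; UV-active miss
Only (D) is consistent with every observation.

D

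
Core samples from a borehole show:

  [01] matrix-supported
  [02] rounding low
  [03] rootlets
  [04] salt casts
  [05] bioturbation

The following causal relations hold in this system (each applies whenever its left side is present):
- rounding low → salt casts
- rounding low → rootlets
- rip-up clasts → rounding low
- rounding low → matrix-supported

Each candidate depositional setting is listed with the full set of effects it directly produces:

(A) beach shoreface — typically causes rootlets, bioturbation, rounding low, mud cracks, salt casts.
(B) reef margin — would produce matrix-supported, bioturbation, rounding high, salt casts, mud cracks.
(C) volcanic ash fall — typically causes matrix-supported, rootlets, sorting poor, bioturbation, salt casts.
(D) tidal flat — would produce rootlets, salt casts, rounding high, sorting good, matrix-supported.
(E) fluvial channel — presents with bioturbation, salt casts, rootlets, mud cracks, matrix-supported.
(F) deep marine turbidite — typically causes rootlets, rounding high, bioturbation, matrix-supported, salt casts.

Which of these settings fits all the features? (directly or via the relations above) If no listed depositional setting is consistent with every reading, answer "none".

Checking each candidate against the observations:
(A) beach shoreface — matrix-supported yes (via rounding low → matrix-supported); rounding low yes; rootlets yes; salt casts yes; bioturbation yes
(B) reef margin — matrix-supported yes; rounding low NO; rootlets NO; salt casts yes; bioturbation yes
(C) volcanic ash fall — does not account for rounding low
(D) tidal flat — fails on rounding low, bioturbation (predicts rounding high, not rounding low)
(E) fluvial channel — matrix-supported yes; rounding low NO; rootlets yes; salt casts yes; bioturbation yes
(F) deep marine turbidite — fails on rounding low (predicts rounding high, not rounding low)
(A) is the only candidate with no mismatches.

A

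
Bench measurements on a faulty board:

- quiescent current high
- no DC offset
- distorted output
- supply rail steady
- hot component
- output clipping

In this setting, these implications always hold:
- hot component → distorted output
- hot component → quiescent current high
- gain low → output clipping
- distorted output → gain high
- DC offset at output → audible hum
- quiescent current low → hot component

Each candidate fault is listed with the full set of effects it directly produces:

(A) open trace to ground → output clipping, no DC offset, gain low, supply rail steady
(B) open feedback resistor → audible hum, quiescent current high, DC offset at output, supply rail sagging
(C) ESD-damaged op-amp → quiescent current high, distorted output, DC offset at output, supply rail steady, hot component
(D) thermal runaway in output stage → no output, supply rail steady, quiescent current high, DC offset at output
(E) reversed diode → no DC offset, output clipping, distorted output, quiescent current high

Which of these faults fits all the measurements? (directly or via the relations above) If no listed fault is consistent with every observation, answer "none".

none

For each candidate, compare predicted effects to what was observed:
(A) open trace to ground — quiescent current high miss; no DC offset match; distorted output miss; supply rail steady match; hot component miss; output clipping match
(B) open feedback resistor — fails on no DC offset, distorted output, supply rail steady, hot component, output clipping (predicts DC offset at output, not no DC offset; predicts supply rail sagging, not supply rail steady)
(C) ESD-damaged op-amp — quiescent current high match; no DC offset miss; distorted output match; supply rail steady match; hot component match; output clipping miss
(D) thermal runaway in output stage — quiescent current high match; no DC offset miss; distorted output miss; supply rail steady match; hot component miss; output clipping miss
(E) reversed diode — does not account for supply rail steady, hot component
No candidate is consistent with all observations.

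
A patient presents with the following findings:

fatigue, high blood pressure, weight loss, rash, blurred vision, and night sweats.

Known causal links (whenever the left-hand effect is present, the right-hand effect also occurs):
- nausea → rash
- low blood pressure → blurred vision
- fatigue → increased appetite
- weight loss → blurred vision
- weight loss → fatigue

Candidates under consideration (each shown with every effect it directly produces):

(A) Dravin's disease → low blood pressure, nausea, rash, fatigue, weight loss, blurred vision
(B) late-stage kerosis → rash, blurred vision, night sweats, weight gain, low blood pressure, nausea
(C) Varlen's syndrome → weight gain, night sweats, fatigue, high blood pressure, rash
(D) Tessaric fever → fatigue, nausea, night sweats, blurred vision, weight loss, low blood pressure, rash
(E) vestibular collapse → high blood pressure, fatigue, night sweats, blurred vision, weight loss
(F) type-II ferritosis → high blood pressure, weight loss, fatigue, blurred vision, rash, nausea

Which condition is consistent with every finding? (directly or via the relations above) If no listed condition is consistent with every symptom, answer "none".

none

Testing each hypothesis:
(A) Dravin's disease — fails on high blood pressure, night sweats (predicts low blood pressure, not high blood pressure)
(B) late-stage kerosis — fatigue ✗; high blood pressure ✗; weight loss ✗; rash ✓; blurred vision ✓; night sweats ✓
(C) Varlen's syndrome — fails on weight loss, blurred vision (predicts weight gain, not weight loss)
(D) Tessaric fever — fatigue ✓; high blood pressure ✗; weight loss ✓; rash ✓; blurred vision ✓; night sweats ✓
(E) vestibular collapse — does not account for rash
(F) type-II ferritosis — fatigue ✓; high blood pressure ✓; weight loss ✓; rash ✓; blurred vision ✓; night sweats ✗
No candidate is consistent with all observations.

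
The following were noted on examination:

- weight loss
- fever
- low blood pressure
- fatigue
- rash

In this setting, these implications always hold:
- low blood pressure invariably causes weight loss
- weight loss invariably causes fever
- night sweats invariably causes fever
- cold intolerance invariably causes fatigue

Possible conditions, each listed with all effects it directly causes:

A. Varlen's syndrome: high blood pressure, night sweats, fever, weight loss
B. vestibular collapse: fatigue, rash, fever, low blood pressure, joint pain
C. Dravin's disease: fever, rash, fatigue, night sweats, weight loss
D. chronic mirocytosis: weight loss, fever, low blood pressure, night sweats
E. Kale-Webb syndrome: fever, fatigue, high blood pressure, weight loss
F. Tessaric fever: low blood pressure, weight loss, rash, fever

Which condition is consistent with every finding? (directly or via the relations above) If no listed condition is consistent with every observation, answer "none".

Testing each hypothesis:
(A) Varlen's syndrome — weight loss +; fever +; low blood pressure -; fatigue -; rash -
(B) vestibular collapse — weight loss + (through low blood pressure → weight loss); fever +; low blood pressure +; fatigue +; rash +
(C) Dravin's disease — does not account for low blood pressure
(D) chronic mirocytosis — does not account for fatigue, rash
(E) Kale-Webb syndrome — weight loss +; fever +; low blood pressure -; fatigue +; rash -
(F) Tessaric fever — weight loss +; fever +; low blood pressure +; fatigue -; rash +
(B) alone accounts for all the evidence.

B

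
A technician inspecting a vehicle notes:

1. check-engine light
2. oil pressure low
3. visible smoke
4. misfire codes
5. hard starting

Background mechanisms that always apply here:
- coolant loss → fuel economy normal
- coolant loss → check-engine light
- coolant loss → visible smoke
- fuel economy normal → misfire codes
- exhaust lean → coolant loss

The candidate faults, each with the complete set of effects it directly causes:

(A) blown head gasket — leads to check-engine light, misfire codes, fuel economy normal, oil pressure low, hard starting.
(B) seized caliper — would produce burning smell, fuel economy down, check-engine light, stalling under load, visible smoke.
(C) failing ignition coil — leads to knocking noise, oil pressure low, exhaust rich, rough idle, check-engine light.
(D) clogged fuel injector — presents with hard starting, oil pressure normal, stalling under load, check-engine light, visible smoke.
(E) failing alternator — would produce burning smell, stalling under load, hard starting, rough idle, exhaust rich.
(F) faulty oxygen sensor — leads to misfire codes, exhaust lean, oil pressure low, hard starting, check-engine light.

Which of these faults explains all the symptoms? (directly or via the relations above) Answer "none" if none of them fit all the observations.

F

Testing each hypothesis:
(A) blown head gasket — check-engine light yes; oil pressure low yes; visible smoke NO; misfire codes yes; hard starting yes
(B) seized caliper — does not account for oil pressure low, misfire codes, hard starting
(C) failing ignition coil — does not account for visible smoke, misfire codes, hard starting
(D) clogged fuel injector — check-engine light yes; oil pressure low NO; visible smoke yes; misfire codes NO; hard starting yes
(E) failing alternator — does not account for check-engine light, oil pressure low, visible smoke, misfire codes
(F) faulty oxygen sensor — check-engine light yes; oil pressure low yes; visible smoke yes (by exhaust lean → coolant loss → visible smoke); misfire codes yes; hard starting yes
Only (F) is consistent with every observation.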